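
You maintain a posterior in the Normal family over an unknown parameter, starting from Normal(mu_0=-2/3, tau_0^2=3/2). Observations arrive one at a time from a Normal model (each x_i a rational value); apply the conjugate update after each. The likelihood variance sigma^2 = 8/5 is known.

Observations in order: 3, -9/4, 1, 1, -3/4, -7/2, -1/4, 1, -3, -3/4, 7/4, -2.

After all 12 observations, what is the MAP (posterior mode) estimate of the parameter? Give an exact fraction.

obs 1: x=3 → posterior Normal(103/93, 24/31)
obs 2: x=-9/4 → posterior Normal(7/552, 12/23)
obs 3: x=1 → posterior Normal(187/732, 24/61)
obs 4: x=1 → posterior Normal(367/912, 6/19)
obs 5: x=-3/4 → posterior Normal(58/273, 24/91)
obs 6: x=-7/2 → posterior Normal(-199/636, 12/53)
obs 7: x=-1/4 → posterior Normal(-443/1452, 24/121)
obs 8: x=1 → posterior Normal(-263/1632, 3/17)
obs 9: x=-3 → posterior Normal(-803/1812, 24/151)
obs 10: x=-3/4 → posterior Normal(-469/996, 12/83)
obs 11: x=7/4 → posterior Normal(-623/2172, 24/181)
obs 12: x=-2 → posterior Normal(-983/2352, 6/49)

-983/2352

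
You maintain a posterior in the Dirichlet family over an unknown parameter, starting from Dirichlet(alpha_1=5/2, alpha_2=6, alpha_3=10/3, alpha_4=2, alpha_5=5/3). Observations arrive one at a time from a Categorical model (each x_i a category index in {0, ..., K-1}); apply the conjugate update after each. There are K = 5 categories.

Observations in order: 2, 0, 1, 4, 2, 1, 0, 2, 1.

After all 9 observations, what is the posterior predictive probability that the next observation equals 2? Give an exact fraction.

obs 1: x=2 → posterior Dirichlet(5/2, 6, 13/3, 2, 5/3)
obs 2: x=0 → posterior Dirichlet(7/2, 6, 13/3, 2, 5/3)
obs 3: x=1 → posterior Dirichlet(7/2, 7, 13/3, 2, 5/3)
obs 4: x=4 → posterior Dirichlet(7/2, 7, 13/3, 2, 8/3)
obs 5: x=2 → posterior Dirichlet(7/2, 7, 16/3, 2, 8/3)
obs 6: x=1 → posterior Dirichlet(7/2, 8, 16/3, 2, 8/3)
obs 7: x=0 → posterior Dirichlet(9/2, 8, 16/3, 2, 8/3)
obs 8: x=2 → posterior Dirichlet(9/2, 8, 19/3, 2, 8/3)
obs 9: x=1 → posterior Dirichlet(9/2, 9, 19/3, 2, 8/3)

38/147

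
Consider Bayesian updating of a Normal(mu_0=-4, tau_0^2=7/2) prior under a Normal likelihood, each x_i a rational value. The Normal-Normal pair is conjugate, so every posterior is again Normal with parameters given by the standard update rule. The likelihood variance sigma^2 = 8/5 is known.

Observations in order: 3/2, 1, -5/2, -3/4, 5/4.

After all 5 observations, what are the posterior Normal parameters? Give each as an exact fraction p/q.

obs 1: x=3/2 → posterior Normal(-23/102, 56/51)
obs 2: x=1 → posterior Normal(47/172, 28/43)
obs 3: x=-5/2 → posterior Normal(-64/121, 56/121)
obs 4: x=-3/4 → posterior Normal(-361/624, 14/39)
obs 5: x=5/4 → posterior Normal(-93/382, 56/191)

mu_0=-93/382, tau_0^2=56/191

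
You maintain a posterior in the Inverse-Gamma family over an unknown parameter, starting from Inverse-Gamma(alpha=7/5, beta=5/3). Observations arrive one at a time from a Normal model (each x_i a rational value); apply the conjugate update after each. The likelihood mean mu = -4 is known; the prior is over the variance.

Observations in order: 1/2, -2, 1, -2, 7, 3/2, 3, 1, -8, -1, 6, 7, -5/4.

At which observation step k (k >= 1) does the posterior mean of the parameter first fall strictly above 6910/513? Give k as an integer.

k = 3

obs 1: x=1/2 → posterior Inverse-Gamma(19/10, 283/24)
obs 2: x=-2 → posterior Inverse-Gamma(12/5, 331/24)
obs 3: x=1 → posterior Inverse-Gamma(29/10, 631/24)
obs 4: x=-2 → posterior Inverse-Gamma(17/5, 679/24)
obs 5: x=7 → posterior Inverse-Gamma(39/10, 2131/24)
obs 6: x=3/2 → posterior Inverse-Gamma(22/5, 1247/12)
obs 7: x=3 → posterior Inverse-Gamma(49/10, 1541/12)
obs 8: x=1 → posterior Inverse-Gamma(27/5, 1691/12)
obs 9: x=-8 → posterior Inverse-Gamma(59/10, 1787/12)
obs 10: x=-1 → posterior Inverse-Gamma(32/5, 1841/12)
obs 11: x=6 → posterior Inverse-Gamma(69/10, 2441/12)
obs 12: x=7 → posterior Inverse-Gamma(37/5, 3167/12)
obs 13: x=-5/4 → posterior Inverse-Gamma(79/10, 25699/96)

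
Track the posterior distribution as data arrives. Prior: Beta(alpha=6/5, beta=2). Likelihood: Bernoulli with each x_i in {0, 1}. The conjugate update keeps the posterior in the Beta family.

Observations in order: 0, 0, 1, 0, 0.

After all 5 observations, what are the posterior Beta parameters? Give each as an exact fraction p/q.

obs 1: x=0 → posterior Beta(6/5, 3)
obs 2: x=0 → posterior Beta(6/5, 4)
obs 3: x=1 → posterior Beta(11/5, 4)
obs 4: x=0 → posterior Beta(11/5, 5)
obs 5: x=0 → posterior Beta(11/5, 6)

alpha=11/5, beta=6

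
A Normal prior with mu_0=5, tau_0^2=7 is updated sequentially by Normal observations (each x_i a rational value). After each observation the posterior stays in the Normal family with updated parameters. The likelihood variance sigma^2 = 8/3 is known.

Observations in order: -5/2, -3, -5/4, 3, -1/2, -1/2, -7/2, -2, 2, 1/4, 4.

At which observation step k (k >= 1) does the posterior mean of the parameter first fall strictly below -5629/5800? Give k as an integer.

obs 1: x=-5/2 → posterior Normal(-25/58, 56/29)
obs 2: x=-3 → posterior Normal(-151/100, 28/25)
obs 3: x=-5/4 → posterior Normal(-407/284, 56/71)
obs 4: x=3 → posterior Normal(-155/368, 14/23)
obs 5: x=-1/2 → posterior Normal(-197/452, 56/113)
obs 6: x=-1/2 → posterior Normal(-239/536, 28/67)
obs 7: x=-7/2 → posterior Normal(-533/620, 56/155)
obs 8: x=-2 → posterior Normal(-701/704, 7/22)
obs 9: x=2 → posterior Normal(-533/788, 56/197)
obs 10: x=1/4 → posterior Normal(-64/109, 28/109)
obs 11: x=4 → posterior Normal(-44/239, 56/239)

k = 2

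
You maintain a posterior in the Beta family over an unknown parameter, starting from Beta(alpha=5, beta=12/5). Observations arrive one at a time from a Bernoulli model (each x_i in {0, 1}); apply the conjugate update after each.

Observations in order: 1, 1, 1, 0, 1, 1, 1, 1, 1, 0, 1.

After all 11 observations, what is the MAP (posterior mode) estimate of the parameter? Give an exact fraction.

obs 1: x=1 → posterior Beta(6, 12/5)
obs 2: x=1 → posterior Beta(7, 12/5)
obs 3: x=1 → posterior Beta(8, 12/5)
obs 4: x=0 → posterior Beta(8, 17/5)
obs 5: x=1 → posterior Beta(9, 17/5)
obs 6: x=1 → posterior Beta(10, 17/5)
obs 7: x=1 → posterior Beta(11, 17/5)
obs 8: x=1 → posterior Beta(12, 17/5)
obs 9: x=1 → posterior Beta(13, 17/5)
obs 10: x=0 → posterior Beta(13, 22/5)
obs 11: x=1 → posterior Beta(14, 22/5)

65/82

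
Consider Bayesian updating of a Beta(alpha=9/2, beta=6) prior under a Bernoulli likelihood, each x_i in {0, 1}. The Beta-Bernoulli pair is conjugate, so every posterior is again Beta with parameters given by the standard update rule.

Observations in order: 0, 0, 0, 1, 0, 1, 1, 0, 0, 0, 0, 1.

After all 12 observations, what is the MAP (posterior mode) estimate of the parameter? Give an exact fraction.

obs 1: x=0 → posterior Beta(9/2, 7)
obs 2: x=0 → posterior Beta(9/2, 8)
obs 3: x=0 → posterior Beta(9/2, 9)
obs 4: x=1 → posterior Beta(11/2, 9)
obs 5: x=0 → posterior Beta(11/2, 10)
obs 6: x=1 → posterior Beta(13/2, 10)
obs 7: x=1 → posterior Beta(15/2, 10)
obs 8: x=0 → posterior Beta(15/2, 11)
obs 9: x=0 → posterior Beta(15/2, 12)
obs 10: x=0 → posterior Beta(15/2, 13)
obs 11: x=0 → posterior Beta(15/2, 14)
obs 12: x=1 → posterior Beta(17/2, 14)

15/41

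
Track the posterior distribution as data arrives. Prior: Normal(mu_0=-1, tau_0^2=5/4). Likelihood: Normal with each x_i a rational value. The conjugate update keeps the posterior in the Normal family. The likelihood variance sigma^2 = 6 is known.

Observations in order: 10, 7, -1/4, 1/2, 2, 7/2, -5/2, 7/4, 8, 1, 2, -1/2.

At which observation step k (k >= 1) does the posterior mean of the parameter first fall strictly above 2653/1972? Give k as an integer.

k = 2

obs 1: x=10 → posterior Normal(26/29, 30/29)
obs 2: x=7 → posterior Normal(61/34, 15/17)
obs 3: x=-1/4 → posterior Normal(239/156, 10/13)
obs 4: x=1/2 → posterior Normal(249/176, 15/22)
obs 5: x=2 → posterior Normal(289/196, 30/49)
obs 6: x=7/2 → posterior Normal(359/216, 5/9)
obs 7: x=-5/2 → posterior Normal(309/236, 30/59)
obs 8: x=7/4 → posterior Normal(43/32, 15/32)
obs 9: x=8 → posterior Normal(42/23, 10/23)
obs 10: x=1 → posterior Normal(131/74, 15/37)
obs 11: x=2 → posterior Normal(141/79, 30/79)
obs 12: x=-1/2 → posterior Normal(277/168, 5/14)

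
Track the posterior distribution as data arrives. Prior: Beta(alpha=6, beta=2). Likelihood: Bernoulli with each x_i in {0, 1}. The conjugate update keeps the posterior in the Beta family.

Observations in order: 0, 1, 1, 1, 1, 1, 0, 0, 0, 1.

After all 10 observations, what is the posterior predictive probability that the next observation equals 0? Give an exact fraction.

obs 1: x=0 → posterior Beta(6, 3)
obs 2: x=1 → posterior Beta(7, 3)
obs 3: x=1 → posterior Beta(8, 3)
obs 4: x=1 → posterior Beta(9, 3)
obs 5: x=1 → posterior Beta(10, 3)
obs 6: x=1 → posterior Beta(11, 3)
obs 7: x=0 → posterior Beta(11, 4)
obs 8: x=0 → posterior Beta(11, 5)
obs 9: x=0 → posterior Beta(11, 6)
obs 10: x=1 → posterior Beta(12, 6)

1/3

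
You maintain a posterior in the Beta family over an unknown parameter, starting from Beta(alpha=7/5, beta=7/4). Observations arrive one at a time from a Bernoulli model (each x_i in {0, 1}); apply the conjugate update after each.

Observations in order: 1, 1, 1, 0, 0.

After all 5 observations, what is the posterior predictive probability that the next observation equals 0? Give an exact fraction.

75/163

obs 1: x=1 → posterior Beta(12/5, 7/4)
obs 2: x=1 → posterior Beta(17/5, 7/4)
obs 3: x=1 → posterior Beta(22/5, 7/4)
obs 4: x=0 → posterior Beta(22/5, 11/4)
obs 5: x=0 → posterior Beta(22/5, 15/4)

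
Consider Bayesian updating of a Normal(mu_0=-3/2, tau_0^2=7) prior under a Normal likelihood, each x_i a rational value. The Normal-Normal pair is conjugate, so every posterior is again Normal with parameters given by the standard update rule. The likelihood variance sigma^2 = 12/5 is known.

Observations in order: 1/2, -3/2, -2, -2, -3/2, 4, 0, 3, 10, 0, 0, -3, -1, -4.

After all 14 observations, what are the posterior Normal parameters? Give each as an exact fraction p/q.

mu_0=139/1004, tau_0^2=42/251

obs 1: x=1/2 → posterior Normal(-1/94, 84/47)
obs 2: x=-3/2 → posterior Normal(-53/82, 42/41)
obs 3: x=-2 → posterior Normal(-41/39, 28/39)
obs 4: x=-2 → posterior Normal(-193/152, 21/38)
obs 5: x=-3/2 → posterior Normal(-491/374, 84/187)
obs 6: x=4 → posterior Normal(-211/444, 14/37)
obs 7: x=0 → posterior Normal(-211/514, 84/257)
obs 8: x=3 → posterior Normal(-1/584, 21/73)
obs 9: x=10 → posterior Normal(233/218, 28/109)
obs 10: x=0 → posterior Normal(699/724, 42/181)
obs 11: x=0 → posterior Normal(699/794, 84/397)
obs 12: x=-3 → posterior Normal(163/288, 7/36)
obs 13: x=-1 → posterior Normal(419/934, 84/467)
obs 14: x=-4 → posterior Normal(139/1004, 42/251)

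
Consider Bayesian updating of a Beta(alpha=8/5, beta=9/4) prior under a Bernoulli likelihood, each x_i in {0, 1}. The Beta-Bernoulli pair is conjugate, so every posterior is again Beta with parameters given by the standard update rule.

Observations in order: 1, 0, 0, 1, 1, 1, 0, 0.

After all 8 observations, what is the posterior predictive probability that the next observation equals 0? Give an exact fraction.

125/237

obs 1: x=1 → posterior Beta(13/5, 9/4)
obs 2: x=0 → posterior Beta(13/5, 13/4)
obs 3: x=0 → posterior Beta(13/5, 17/4)
obs 4: x=1 → posterior Beta(18/5, 17/4)
obs 5: x=1 → posterior Beta(23/5, 17/4)
obs 6: x=1 → posterior Beta(28/5, 17/4)
obs 7: x=0 → posterior Beta(28/5, 21/4)
obs 8: x=0 → posterior Beta(28/5, 25/4)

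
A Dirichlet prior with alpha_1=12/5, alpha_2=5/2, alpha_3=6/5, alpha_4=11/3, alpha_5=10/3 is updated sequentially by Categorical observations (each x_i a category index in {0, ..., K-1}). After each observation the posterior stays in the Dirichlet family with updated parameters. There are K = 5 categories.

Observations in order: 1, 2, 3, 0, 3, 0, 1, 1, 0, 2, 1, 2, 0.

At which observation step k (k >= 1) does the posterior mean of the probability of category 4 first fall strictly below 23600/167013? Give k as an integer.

k = 11

obs 1: x=1 → posterior Dirichlet(12/5, 7/2, 6/5, 11/3, 10/3)
obs 2: x=2 → posterior Dirichlet(12/5, 7/2, 11/5, 11/3, 10/3)
obs 3: x=3 → posterior Dirichlet(12/5, 7/2, 11/5, 14/3, 10/3)
obs 4: x=0 → posterior Dirichlet(17/5, 7/2, 11/5, 14/3, 10/3)
obs 5: x=3 → posterior Dirichlet(17/5, 7/2, 11/5, 17/3, 10/3)
obs 6: x=0 → posterior Dirichlet(22/5, 7/2, 11/5, 17/3, 10/3)
obs 7: x=1 → posterior Dirichlet(22/5, 9/2, 11/5, 17/3, 10/3)
obs 8: x=1 → posterior Dirichlet(22/5, 11/2, 11/5, 17/3, 10/3)
obs 9: x=0 → posterior Dirichlet(27/5, 11/2, 11/5, 17/3, 10/3)
obs 10: x=2 → posterior Dirichlet(27/5, 11/2, 16/5, 17/3, 10/3)
obs 11: x=1 → posterior Dirichlet(27/5, 13/2, 16/5, 17/3, 10/3)
obs 12: x=2 → posterior Dirichlet(27/5, 13/2, 21/5, 17/3, 10/3)
obs 13: x=0 → posterior Dirichlet(32/5, 13/2, 21/5, 17/3, 10/3)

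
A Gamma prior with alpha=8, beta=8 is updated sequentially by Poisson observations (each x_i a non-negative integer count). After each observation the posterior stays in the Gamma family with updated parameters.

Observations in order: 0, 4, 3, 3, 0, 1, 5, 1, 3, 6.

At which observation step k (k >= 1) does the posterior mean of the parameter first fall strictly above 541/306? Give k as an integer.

obs 1: x=0 → posterior Gamma(8, 9)
obs 2: x=4 → posterior Gamma(12, 10)
obs 3: x=3 → posterior Gamma(15, 11)
obs 4: x=3 → posterior Gamma(18, 12)
obs 5: x=0 → posterior Gamma(18, 13)
obs 6: x=1 → posterior Gamma(19, 14)
obs 7: x=5 → posterior Gamma(24, 15)
obs 8: x=1 → posterior Gamma(25, 16)
obs 9: x=3 → posterior Gamma(28, 17)
obs 10: x=6 → posterior Gamma(34, 18)

k = 10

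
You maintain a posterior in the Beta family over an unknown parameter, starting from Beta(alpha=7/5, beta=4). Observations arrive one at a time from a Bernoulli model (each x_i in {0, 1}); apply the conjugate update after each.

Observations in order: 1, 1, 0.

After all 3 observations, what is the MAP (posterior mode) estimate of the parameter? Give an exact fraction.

3/8

obs 1: x=1 → posterior Beta(12/5, 4)
obs 2: x=1 → posterior Beta(17/5, 4)
obs 3: x=0 → posterior Beta(17/5, 5)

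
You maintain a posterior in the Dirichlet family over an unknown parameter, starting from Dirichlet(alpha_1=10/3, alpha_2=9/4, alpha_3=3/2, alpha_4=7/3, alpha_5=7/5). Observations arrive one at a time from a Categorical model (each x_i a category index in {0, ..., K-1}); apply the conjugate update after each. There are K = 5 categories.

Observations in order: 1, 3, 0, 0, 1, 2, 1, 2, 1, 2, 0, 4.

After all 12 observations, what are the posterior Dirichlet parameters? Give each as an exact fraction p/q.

obs 1: x=1 → posterior Dirichlet(10/3, 13/4, 3/2, 7/3, 7/5)
obs 2: x=3 → posterior Dirichlet(10/3, 13/4, 3/2, 10/3, 7/5)
obs 3: x=0 → posterior Dirichlet(13/3, 13/4, 3/2, 10/3, 7/5)
obs 4: x=0 → posterior Dirichlet(16/3, 13/4, 3/2, 10/3, 7/5)
obs 5: x=1 → posterior Dirichlet(16/3, 17/4, 3/2, 10/3, 7/5)
obs 6: x=2 → posterior Dirichlet(16/3, 17/4, 5/2, 10/3, 7/5)
obs 7: x=1 → posterior Dirichlet(16/3, 21/4, 5/2, 10/3, 7/5)
obs 8: x=2 → posterior Dirichlet(16/3, 21/4, 7/2, 10/3, 7/5)
obs 9: x=1 → posterior Dirichlet(16/3, 25/4, 7/2, 10/3, 7/5)
obs 10: x=2 → posterior Dirichlet(16/3, 25/4, 9/2, 10/3, 7/5)
obs 11: x=0 → posterior Dirichlet(19/3, 25/4, 9/2, 10/3, 7/5)
obs 12: x=4 → posterior Dirichlet(19/3, 25/4, 9/2, 10/3, 12/5)

alpha_1=19/3, alpha_2=25/4, alpha_3=9/2, alpha_4=10/3, alpha_5=12/5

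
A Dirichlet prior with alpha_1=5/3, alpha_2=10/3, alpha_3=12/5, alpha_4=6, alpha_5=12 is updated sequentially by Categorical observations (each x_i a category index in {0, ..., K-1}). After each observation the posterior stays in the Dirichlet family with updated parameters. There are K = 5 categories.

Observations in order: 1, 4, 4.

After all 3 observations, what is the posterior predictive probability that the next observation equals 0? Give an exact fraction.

25/426

obs 1: x=1 → posterior Dirichlet(5/3, 13/3, 12/5, 6, 12)
obs 2: x=4 → posterior Dirichlet(5/3, 13/3, 12/5, 6, 13)
obs 3: x=4 → posterior Dirichlet(5/3, 13/3, 12/5, 6, 14)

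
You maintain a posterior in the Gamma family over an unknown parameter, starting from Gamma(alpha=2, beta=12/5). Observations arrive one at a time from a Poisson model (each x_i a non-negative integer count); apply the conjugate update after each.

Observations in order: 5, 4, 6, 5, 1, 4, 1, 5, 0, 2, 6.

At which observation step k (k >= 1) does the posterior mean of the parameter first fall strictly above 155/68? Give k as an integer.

k = 2

obs 1: x=5 → posterior Gamma(7, 17/5)
obs 2: x=4 → posterior Gamma(11, 22/5)
obs 3: x=6 → posterior Gamma(17, 27/5)
obs 4: x=5 → posterior Gamma(22, 32/5)
obs 5: x=1 → posterior Gamma(23, 37/5)
obs 6: x=4 → posterior Gamma(27, 42/5)
obs 7: x=1 → posterior Gamma(28, 47/5)
obs 8: x=5 → posterior Gamma(33, 52/5)
obs 9: x=0 → posterior Gamma(33, 57/5)
obs 10: x=2 → posterior Gamma(35, 62/5)
obs 11: x=6 → posterior Gamma(41, 67/5)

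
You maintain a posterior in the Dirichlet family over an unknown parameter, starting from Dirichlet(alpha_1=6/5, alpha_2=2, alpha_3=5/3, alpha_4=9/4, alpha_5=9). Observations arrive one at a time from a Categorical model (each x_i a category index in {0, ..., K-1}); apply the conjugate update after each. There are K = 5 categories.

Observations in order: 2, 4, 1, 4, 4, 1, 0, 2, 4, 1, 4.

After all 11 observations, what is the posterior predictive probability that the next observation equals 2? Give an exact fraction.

220/1627

obs 1: x=2 → posterior Dirichlet(6/5, 2, 8/3, 9/4, 9)
obs 2: x=4 → posterior Dirichlet(6/5, 2, 8/3, 9/4, 10)
obs 3: x=1 → posterior Dirichlet(6/5, 3, 8/3, 9/4, 10)
obs 4: x=4 → posterior Dirichlet(6/5, 3, 8/3, 9/4, 11)
obs 5: x=4 → posterior Dirichlet(6/5, 3, 8/3, 9/4, 12)
obs 6: x=1 → posterior Dirichlet(6/5, 4, 8/3, 9/4, 12)
obs 7: x=0 → posterior Dirichlet(11/5, 4, 8/3, 9/4, 12)
obs 8: x=2 → posterior Dirichlet(11/5, 4, 11/3, 9/4, 12)
obs 9: x=4 → posterior Dirichlet(11/5, 4, 11/3, 9/4, 13)
obs 10: x=1 → posterior Dirichlet(11/5, 5, 11/3, 9/4, 13)
obs 11: x=4 → posterior Dirichlet(11/5, 5, 11/3, 9/4, 14)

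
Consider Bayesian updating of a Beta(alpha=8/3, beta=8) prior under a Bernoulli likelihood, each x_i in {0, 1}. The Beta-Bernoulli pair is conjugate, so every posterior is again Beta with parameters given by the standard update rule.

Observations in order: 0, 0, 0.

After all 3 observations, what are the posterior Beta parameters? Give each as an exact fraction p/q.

obs 1: x=0 → posterior Beta(8/3, 9)
obs 2: x=0 → posterior Beta(8/3, 10)
obs 3: x=0 → posterior Beta(8/3, 11)

alpha=8/3, beta=11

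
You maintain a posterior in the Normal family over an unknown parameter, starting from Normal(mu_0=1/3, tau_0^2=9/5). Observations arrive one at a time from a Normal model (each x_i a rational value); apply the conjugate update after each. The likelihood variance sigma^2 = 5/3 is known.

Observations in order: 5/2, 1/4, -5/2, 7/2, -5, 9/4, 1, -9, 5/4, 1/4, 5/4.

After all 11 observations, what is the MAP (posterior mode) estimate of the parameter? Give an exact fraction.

-1277/3864

obs 1: x=5/2 → posterior Normal(35/24, 45/52)
obs 2: x=1/4 → posterior Normal(991/948, 45/79)
obs 3: x=-5/2 → posterior Normal(181/1272, 45/106)
obs 4: x=7/2 → posterior Normal(1315/1596, 45/133)
obs 5: x=-5 → posterior Normal(-61/384, 9/32)
obs 6: x=9/4 → posterior Normal(106/561, 45/187)
obs 7: x=1 → posterior Normal(187/642, 45/214)
obs 8: x=-9 → posterior Normal(-542/723, 45/241)
obs 9: x=5/4 → posterior Normal(-1763/3216, 45/268)
obs 10: x=1/4 → posterior Normal(-841/1770, 9/59)
obs 11: x=5/4 → posterior Normal(-1277/3864, 45/322)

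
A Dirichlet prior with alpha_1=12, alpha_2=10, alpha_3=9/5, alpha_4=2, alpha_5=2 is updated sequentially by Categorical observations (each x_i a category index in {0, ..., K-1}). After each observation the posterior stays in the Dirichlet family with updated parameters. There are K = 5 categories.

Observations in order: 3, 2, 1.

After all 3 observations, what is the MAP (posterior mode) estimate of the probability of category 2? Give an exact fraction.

obs 1: x=3 → posterior Dirichlet(12, 10, 9/5, 3, 2)
obs 2: x=2 → posterior Dirichlet(12, 10, 14/5, 3, 2)
obs 3: x=1 → posterior Dirichlet(12, 11, 14/5, 3, 2)

3/43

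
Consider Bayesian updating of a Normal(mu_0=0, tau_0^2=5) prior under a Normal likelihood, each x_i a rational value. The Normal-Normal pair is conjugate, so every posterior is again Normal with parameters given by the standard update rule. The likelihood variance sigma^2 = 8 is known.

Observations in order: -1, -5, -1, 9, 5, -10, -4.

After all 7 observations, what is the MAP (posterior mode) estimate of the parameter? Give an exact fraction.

obs 1: x=-1 → posterior Normal(-5/13, 40/13)
obs 2: x=-5 → posterior Normal(-5/3, 20/9)
obs 3: x=-1 → posterior Normal(-35/23, 40/23)
obs 4: x=9 → posterior Normal(5/14, 10/7)
obs 5: x=5 → posterior Normal(35/33, 40/33)
obs 6: x=-10 → posterior Normal(-15/38, 20/19)
obs 7: x=-4 → posterior Normal(-35/43, 40/43)

-35/43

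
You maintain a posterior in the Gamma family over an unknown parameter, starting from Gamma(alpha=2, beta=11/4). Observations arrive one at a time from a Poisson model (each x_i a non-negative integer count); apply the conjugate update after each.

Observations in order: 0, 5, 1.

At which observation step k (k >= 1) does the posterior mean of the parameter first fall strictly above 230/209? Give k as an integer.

obs 1: x=0 → posterior Gamma(2, 15/4)
obs 2: x=5 → posterior Gamma(7, 19/4)
obs 3: x=1 → posterior Gamma(8, 23/4)

k = 2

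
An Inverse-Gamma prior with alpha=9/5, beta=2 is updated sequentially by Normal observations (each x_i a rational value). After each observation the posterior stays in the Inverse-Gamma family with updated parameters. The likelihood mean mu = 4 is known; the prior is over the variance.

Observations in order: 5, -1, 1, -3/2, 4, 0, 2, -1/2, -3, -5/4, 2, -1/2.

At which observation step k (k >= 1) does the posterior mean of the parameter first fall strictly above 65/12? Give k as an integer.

obs 1: x=5 → posterior Inverse-Gamma(23/10, 5/2)
obs 2: x=-1 → posterior Inverse-Gamma(14/5, 15)
obs 3: x=1 → posterior Inverse-Gamma(33/10, 39/2)
obs 4: x=-3/2 → posterior Inverse-Gamma(19/5, 277/8)
obs 5: x=4 → posterior Inverse-Gamma(43/10, 277/8)
obs 6: x=0 → posterior Inverse-Gamma(24/5, 341/8)
obs 7: x=2 → posterior Inverse-Gamma(53/10, 357/8)
obs 8: x=-1/2 → posterior Inverse-Gamma(29/5, 219/4)
obs 9: x=-3 → posterior Inverse-Gamma(63/10, 317/4)
obs 10: x=-5/4 → posterior Inverse-Gamma(34/5, 2977/32)
obs 11: x=2 → posterior Inverse-Gamma(73/10, 3041/32)
obs 12: x=-1/2 → posterior Inverse-Gamma(39/5, 3365/32)

k = 2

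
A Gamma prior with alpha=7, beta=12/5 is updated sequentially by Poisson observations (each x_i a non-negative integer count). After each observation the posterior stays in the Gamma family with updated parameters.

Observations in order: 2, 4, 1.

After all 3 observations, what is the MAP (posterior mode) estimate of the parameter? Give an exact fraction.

obs 1: x=2 → posterior Gamma(9, 17/5)
obs 2: x=4 → posterior Gamma(13, 22/5)
obs 3: x=1 → posterior Gamma(14, 27/5)

65/27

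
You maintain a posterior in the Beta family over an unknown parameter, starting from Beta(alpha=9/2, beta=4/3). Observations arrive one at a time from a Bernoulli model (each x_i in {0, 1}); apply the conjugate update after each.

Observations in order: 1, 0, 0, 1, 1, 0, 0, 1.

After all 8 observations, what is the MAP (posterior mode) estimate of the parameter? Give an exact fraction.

obs 1: x=1 → posterior Beta(11/2, 4/3)
obs 2: x=0 → posterior Beta(11/2, 7/3)
obs 3: x=0 → posterior Beta(11/2, 10/3)
obs 4: x=1 → posterior Beta(13/2, 10/3)
obs 5: x=1 → posterior Beta(15/2, 10/3)
obs 6: x=0 → posterior Beta(15/2, 13/3)
obs 7: x=0 → posterior Beta(15/2, 16/3)
obs 8: x=1 → posterior Beta(17/2, 16/3)

45/71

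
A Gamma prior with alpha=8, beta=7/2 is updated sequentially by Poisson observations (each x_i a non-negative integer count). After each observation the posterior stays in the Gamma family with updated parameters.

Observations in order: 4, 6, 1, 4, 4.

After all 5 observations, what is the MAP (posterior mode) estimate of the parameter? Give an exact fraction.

52/17

obs 1: x=4 → posterior Gamma(12, 9/2)
obs 2: x=6 → posterior Gamma(18, 11/2)
obs 3: x=1 → posterior Gamma(19, 13/2)
obs 4: x=4 → posterior Gamma(23, 15/2)
obs 5: x=4 → posterior Gamma(27, 17/2)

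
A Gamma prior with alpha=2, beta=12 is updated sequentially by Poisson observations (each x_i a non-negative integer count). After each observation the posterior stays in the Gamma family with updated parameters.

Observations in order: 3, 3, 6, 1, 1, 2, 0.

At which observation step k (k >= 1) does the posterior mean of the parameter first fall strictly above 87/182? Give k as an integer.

obs 1: x=3 → posterior Gamma(5, 13)
obs 2: x=3 → posterior Gamma(8, 14)
obs 3: x=6 → posterior Gamma(14, 15)
obs 4: x=1 → posterior Gamma(15, 16)
obs 5: x=1 → posterior Gamma(16, 17)
obs 6: x=2 → posterior Gamma(18, 18)
obs 7: x=0 → posterior Gamma(18, 19)

k = 2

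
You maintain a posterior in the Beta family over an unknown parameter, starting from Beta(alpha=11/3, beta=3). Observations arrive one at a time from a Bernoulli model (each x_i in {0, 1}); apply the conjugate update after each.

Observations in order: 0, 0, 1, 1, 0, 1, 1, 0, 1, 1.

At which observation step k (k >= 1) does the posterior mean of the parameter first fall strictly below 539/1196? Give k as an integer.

k = 2

obs 1: x=0 → posterior Beta(11/3, 4)
obs 2: x=0 → posterior Beta(11/3, 5)
obs 3: x=1 → posterior Beta(14/3, 5)
obs 4: x=1 → posterior Beta(17/3, 5)
obs 5: x=0 → posterior Beta(17/3, 6)
obs 6: x=1 → posterior Beta(20/3, 6)
obs 7: x=1 → posterior Beta(23/3, 6)
obs 8: x=0 → posterior Beta(23/3, 7)
obs 9: x=1 → posterior Beta(26/3, 7)
obs 10: x=1 → posterior Beta(29/3, 7)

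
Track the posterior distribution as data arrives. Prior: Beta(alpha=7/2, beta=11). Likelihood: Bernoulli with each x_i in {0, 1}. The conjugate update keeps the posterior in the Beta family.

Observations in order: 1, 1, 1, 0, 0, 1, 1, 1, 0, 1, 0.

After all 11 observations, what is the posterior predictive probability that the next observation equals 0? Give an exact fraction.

obs 1: x=1 → posterior Beta(9/2, 11)
obs 2: x=1 → posterior Beta(11/2, 11)
obs 3: x=1 → posterior Beta(13/2, 11)
obs 4: x=0 → posterior Beta(13/2, 12)
obs 5: x=0 → posterior Beta(13/2, 13)
obs 6: x=1 → posterior Beta(15/2, 13)
obs 7: x=1 → posterior Beta(17/2, 13)
obs 8: x=1 → posterior Beta(19/2, 13)
obs 9: x=0 → posterior Beta(19/2, 14)
obs 10: x=1 → posterior Beta(21/2, 14)
obs 11: x=0 → posterior Beta(21/2, 15)

10/17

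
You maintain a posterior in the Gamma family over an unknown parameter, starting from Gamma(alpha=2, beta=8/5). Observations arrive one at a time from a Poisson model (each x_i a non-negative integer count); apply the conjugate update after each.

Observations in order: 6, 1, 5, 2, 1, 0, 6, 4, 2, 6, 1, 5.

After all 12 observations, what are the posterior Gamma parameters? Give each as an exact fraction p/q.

obs 1: x=6 → posterior Gamma(8, 13/5)
obs 2: x=1 → posterior Gamma(9, 18/5)
obs 3: x=5 → posterior Gamma(14, 23/5)
obs 4: x=2 → posterior Gamma(16, 28/5)
obs 5: x=1 → posterior Gamma(17, 33/5)
obs 6: x=0 → posterior Gamma(17, 38/5)
obs 7: x=6 → posterior Gamma(23, 43/5)
obs 8: x=4 → posterior Gamma(27, 48/5)
obs 9: x=2 → posterior Gamma(29, 53/5)
obs 10: x=6 → posterior Gamma(35, 58/5)
obs 11: x=1 → posterior Gamma(36, 63/5)
obs 12: x=5 → posterior Gamma(41, 68/5)

alpha=41, beta=68/5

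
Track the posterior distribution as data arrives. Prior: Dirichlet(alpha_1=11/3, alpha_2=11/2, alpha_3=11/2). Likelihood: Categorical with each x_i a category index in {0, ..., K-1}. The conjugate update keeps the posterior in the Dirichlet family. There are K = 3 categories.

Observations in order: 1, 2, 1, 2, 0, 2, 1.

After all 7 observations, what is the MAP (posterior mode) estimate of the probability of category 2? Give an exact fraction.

45/112

obs 1: x=1 → posterior Dirichlet(11/3, 13/2, 11/2)
obs 2: x=2 → posterior Dirichlet(11/3, 13/2, 13/2)
obs 3: x=1 → posterior Dirichlet(11/3, 15/2, 13/2)
obs 4: x=2 → posterior Dirichlet(11/3, 15/2, 15/2)
obs 5: x=0 → posterior Dirichlet(14/3, 15/2, 15/2)
obs 6: x=2 → posterior Dirichlet(14/3, 15/2, 17/2)
obs 7: x=1 → posterior Dirichlet(14/3, 17/2, 17/2)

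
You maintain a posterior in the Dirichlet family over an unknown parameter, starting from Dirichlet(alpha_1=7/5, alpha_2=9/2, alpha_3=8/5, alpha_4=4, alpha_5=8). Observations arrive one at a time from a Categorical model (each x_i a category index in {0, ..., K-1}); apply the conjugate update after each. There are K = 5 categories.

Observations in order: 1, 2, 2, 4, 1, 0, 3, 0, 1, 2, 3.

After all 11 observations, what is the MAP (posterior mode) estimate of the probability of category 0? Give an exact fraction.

obs 1: x=1 → posterior Dirichlet(7/5, 11/2, 8/5, 4, 8)
obs 2: x=2 → posterior Dirichlet(7/5, 11/2, 13/5, 4, 8)
obs 3: x=2 → posterior Dirichlet(7/5, 11/2, 18/5, 4, 8)
obs 4: x=4 → posterior Dirichlet(7/5, 11/2, 18/5, 4, 9)
obs 5: x=1 → posterior Dirichlet(7/5, 13/2, 18/5, 4, 9)
obs 6: x=0 → posterior Dirichlet(12/5, 13/2, 18/5, 4, 9)
obs 7: x=3 → posterior Dirichlet(12/5, 13/2, 18/5, 5, 9)
obs 8: x=0 → posterior Dirichlet(17/5, 13/2, 18/5, 5, 9)
obs 9: x=1 → posterior Dirichlet(17/5, 15/2, 18/5, 5, 9)
obs 10: x=2 → posterior Dirichlet(17/5, 15/2, 23/5, 5, 9)
obs 11: x=3 → posterior Dirichlet(17/5, 15/2, 23/5, 6, 9)

8/85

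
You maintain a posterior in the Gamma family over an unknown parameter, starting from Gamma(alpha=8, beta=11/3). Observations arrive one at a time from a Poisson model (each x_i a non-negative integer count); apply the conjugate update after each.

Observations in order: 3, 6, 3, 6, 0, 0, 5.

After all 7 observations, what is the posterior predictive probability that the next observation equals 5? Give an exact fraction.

514693743240140086172225729246819779395435537811636224/5512537496770743479758932167067541740834712982177734375

obs 1: x=3 → posterior Gamma(11, 14/3)
obs 2: x=6 → posterior Gamma(17, 17/3)
obs 3: x=3 → posterior Gamma(20, 20/3)
obs 4: x=6 → posterior Gamma(26, 23/3)
obs 5: x=0 → posterior Gamma(26, 26/3)
obs 6: x=0 → posterior Gamma(26, 29/3)
obs 7: x=5 → posterior Gamma(31, 32/3)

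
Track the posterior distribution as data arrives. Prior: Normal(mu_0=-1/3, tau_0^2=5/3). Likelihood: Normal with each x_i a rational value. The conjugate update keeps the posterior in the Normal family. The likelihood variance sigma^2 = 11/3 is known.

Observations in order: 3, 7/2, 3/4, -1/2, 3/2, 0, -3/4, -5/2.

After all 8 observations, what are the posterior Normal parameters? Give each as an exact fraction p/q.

obs 1: x=3 → posterior Normal(17/24, 55/48)
obs 2: x=7/2 → posterior Normal(173/126, 55/63)
obs 3: x=3/4 → posterior Normal(391/312, 55/78)
obs 4: x=-1/2 → posterior Normal(361/372, 55/93)
obs 5: x=3/2 → posterior Normal(451/432, 55/108)
obs 6: x=0 → posterior Normal(11/12, 55/123)
obs 7: x=-3/4 → posterior Normal(203/276, 55/138)
obs 8: x=-5/2 → posterior Normal(64/153, 55/153)

mu_0=64/153, tau_0^2=55/153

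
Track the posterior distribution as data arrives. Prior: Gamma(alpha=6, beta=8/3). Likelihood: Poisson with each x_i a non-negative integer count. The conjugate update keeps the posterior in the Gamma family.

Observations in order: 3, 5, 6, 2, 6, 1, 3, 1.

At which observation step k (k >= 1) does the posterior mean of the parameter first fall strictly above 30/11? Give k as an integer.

k = 2

obs 1: x=3 → posterior Gamma(9, 11/3)
obs 2: x=5 → posterior Gamma(14, 14/3)
obs 3: x=6 → posterior Gamma(20, 17/3)
obs 4: x=2 → posterior Gamma(22, 20/3)
obs 5: x=6 → posterior Gamma(28, 23/3)
obs 6: x=1 → posterior Gamma(29, 26/3)
obs 7: x=3 → posterior Gamma(32, 29/3)
obs 8: x=1 → posterior Gamma(33, 32/3)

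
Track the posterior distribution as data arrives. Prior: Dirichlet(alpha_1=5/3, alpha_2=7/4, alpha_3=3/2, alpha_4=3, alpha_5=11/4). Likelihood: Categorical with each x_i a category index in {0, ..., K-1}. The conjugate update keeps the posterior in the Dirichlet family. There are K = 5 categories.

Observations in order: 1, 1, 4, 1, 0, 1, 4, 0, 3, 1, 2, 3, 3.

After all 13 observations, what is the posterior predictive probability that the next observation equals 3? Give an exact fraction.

18/71

obs 1: x=1 → posterior Dirichlet(5/3, 11/4, 3/2, 3, 11/4)
obs 2: x=1 → posterior Dirichlet(5/3, 15/4, 3/2, 3, 11/4)
obs 3: x=4 → posterior Dirichlet(5/3, 15/4, 3/2, 3, 15/4)
obs 4: x=1 → posterior Dirichlet(5/3, 19/4, 3/2, 3, 15/4)
obs 5: x=0 → posterior Dirichlet(8/3, 19/4, 3/2, 3, 15/4)
obs 6: x=1 → posterior Dirichlet(8/3, 23/4, 3/2, 3, 15/4)
obs 7: x=4 → posterior Dirichlet(8/3, 23/4, 3/2, 3, 19/4)
obs 8: x=0 → posterior Dirichlet(11/3, 23/4, 3/2, 3, 19/4)
obs 9: x=3 → posterior Dirichlet(11/3, 23/4, 3/2, 4, 19/4)
obs 10: x=1 → posterior Dirichlet(11/3, 27/4, 3/2, 4, 19/4)
obs 11: x=2 → posterior Dirichlet(11/3, 27/4, 5/2, 4, 19/4)
obs 12: x=3 → posterior Dirichlet(11/3, 27/4, 5/2, 5, 19/4)
obs 13: x=3 → posterior Dirichlet(11/3, 27/4, 5/2, 6, 19/4)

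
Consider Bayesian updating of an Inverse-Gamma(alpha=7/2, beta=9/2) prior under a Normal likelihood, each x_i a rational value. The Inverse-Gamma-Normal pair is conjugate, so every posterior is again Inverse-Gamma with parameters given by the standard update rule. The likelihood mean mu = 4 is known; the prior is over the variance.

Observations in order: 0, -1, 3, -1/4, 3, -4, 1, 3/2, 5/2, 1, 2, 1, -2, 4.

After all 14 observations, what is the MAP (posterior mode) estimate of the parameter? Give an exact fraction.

3353/368

obs 1: x=0 → posterior Inverse-Gamma(4, 25/2)
obs 2: x=-1 → posterior Inverse-Gamma(9/2, 25)
obs 3: x=3 → posterior Inverse-Gamma(5, 51/2)
obs 4: x=-1/4 → posterior Inverse-Gamma(11/2, 1105/32)
obs 5: x=3 → posterior Inverse-Gamma(6, 1121/32)
obs 6: x=-4 → posterior Inverse-Gamma(13/2, 2145/32)
obs 7: x=1 → posterior Inverse-Gamma(7, 2289/32)
obs 8: x=3/2 → posterior Inverse-Gamma(15/2, 2389/32)
obs 9: x=5/2 → posterior Inverse-Gamma(8, 2425/32)
obs 10: x=1 → posterior Inverse-Gamma(17/2, 2569/32)
obs 11: x=2 → posterior Inverse-Gamma(9, 2633/32)
obs 12: x=1 → posterior Inverse-Gamma(19/2, 2777/32)
obs 13: x=-2 → posterior Inverse-Gamma(10, 3353/32)
obs 14: x=4 → posterior Inverse-Gamma(21/2, 3353/32)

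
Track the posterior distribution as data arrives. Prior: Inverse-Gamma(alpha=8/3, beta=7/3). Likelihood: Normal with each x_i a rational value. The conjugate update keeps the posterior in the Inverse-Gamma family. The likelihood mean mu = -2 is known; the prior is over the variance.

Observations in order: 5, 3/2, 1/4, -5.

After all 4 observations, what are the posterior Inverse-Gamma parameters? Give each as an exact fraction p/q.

alpha=14/3, beta=3839/96

obs 1: x=5 → posterior Inverse-Gamma(19/6, 161/6)
obs 2: x=3/2 → posterior Inverse-Gamma(11/3, 791/24)
obs 3: x=1/4 → posterior Inverse-Gamma(25/6, 3407/96)
obs 4: x=-5 → posterior Inverse-Gamma(14/3, 3839/96)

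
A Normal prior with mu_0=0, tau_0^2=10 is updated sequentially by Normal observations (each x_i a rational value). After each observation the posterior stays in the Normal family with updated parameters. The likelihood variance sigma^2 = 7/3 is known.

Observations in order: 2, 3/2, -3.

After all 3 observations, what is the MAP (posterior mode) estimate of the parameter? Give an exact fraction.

15/97

obs 1: x=2 → posterior Normal(60/37, 70/37)
obs 2: x=3/2 → posterior Normal(105/67, 70/67)
obs 3: x=-3 → posterior Normal(15/97, 70/97)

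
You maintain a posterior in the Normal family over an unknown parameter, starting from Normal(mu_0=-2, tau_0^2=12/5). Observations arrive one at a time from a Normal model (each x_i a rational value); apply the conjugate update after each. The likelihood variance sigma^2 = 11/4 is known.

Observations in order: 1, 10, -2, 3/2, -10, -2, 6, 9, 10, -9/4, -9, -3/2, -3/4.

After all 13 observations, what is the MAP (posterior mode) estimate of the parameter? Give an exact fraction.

obs 1: x=1 → posterior Normal(-62/103, 132/103)
obs 2: x=10 → posterior Normal(418/151, 132/151)
obs 3: x=-2 → posterior Normal(322/199, 132/199)
obs 4: x=3/2 → posterior Normal(394/247, 132/247)
obs 5: x=-10 → posterior Normal(-86/295, 132/295)
obs 6: x=-2 → posterior Normal(-26/49, 132/343)
obs 7: x=6 → posterior Normal(106/391, 132/391)
obs 8: x=9 → posterior Normal(538/439, 132/439)
obs 9: x=10 → posterior Normal(1018/487, 132/487)
obs 10: x=-9/4 → posterior Normal(182/107, 132/535)
obs 11: x=-9 → posterior Normal(478/583, 12/53)
obs 12: x=-3/2 → posterior Normal(406/631, 132/631)
obs 13: x=-3/4 → posterior Normal(370/679, 132/679)

370/679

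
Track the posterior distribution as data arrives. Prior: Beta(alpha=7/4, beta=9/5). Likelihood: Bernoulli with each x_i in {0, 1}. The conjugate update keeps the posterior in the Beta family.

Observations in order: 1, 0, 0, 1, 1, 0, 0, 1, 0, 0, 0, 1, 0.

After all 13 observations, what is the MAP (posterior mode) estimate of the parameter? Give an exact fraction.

obs 1: x=1 → posterior Beta(11/4, 9/5)
obs 2: x=0 → posterior Beta(11/4, 14/5)
obs 3: x=0 → posterior Beta(11/4, 19/5)
obs 4: x=1 → posterior Beta(15/4, 19/5)
obs 5: x=1 → posterior Beta(19/4, 19/5)
obs 6: x=0 → posterior Beta(19/4, 24/5)
obs 7: x=0 → posterior Beta(19/4, 29/5)
obs 8: x=1 → posterior Beta(23/4, 29/5)
obs 9: x=0 → posterior Beta(23/4, 34/5)
obs 10: x=0 → posterior Beta(23/4, 39/5)
obs 11: x=0 → posterior Beta(23/4, 44/5)
obs 12: x=1 → posterior Beta(27/4, 44/5)
obs 13: x=0 → posterior Beta(27/4, 49/5)

115/291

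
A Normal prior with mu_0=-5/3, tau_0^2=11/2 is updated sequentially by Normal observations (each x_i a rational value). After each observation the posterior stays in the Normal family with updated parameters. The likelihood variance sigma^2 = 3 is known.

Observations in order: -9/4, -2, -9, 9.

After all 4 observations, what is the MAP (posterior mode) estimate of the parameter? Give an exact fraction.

obs 1: x=-9/4 → posterior Normal(-139/68, 33/17)
obs 2: x=-2 → posterior Normal(-227/112, 33/28)
obs 3: x=-9 → posterior Normal(-623/156, 11/13)
obs 4: x=9 → posterior Normal(-227/200, 33/50)

-227/200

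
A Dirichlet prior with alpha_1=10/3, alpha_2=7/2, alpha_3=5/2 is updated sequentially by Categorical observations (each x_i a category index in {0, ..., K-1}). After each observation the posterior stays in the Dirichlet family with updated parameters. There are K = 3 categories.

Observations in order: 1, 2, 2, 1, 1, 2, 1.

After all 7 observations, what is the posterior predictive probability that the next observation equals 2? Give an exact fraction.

33/98

obs 1: x=1 → posterior Dirichlet(10/3, 9/2, 5/2)
obs 2: x=2 → posterior Dirichlet(10/3, 9/2, 7/2)
obs 3: x=2 → posterior Dirichlet(10/3, 9/2, 9/2)
obs 4: x=1 → posterior Dirichlet(10/3, 11/2, 9/2)
obs 5: x=1 → posterior Dirichlet(10/3, 13/2, 9/2)
obs 6: x=2 → posterior Dirichlet(10/3, 13/2, 11/2)
obs 7: x=1 → posterior Dirichlet(10/3, 15/2, 11/2)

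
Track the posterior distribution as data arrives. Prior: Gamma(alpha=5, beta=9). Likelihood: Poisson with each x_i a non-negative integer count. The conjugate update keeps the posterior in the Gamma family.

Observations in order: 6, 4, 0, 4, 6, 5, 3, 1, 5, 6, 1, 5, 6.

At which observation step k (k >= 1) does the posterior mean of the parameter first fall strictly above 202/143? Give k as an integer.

obs 1: x=6 → posterior Gamma(11, 10)
obs 2: x=4 → posterior Gamma(15, 11)
obs 3: x=0 → posterior Gamma(15, 12)
obs 4: x=4 → posterior Gamma(19, 13)
obs 5: x=6 → posterior Gamma(25, 14)
obs 6: x=5 → posterior Gamma(30, 15)
obs 7: x=3 → posterior Gamma(33, 16)
obs 8: x=1 → posterior Gamma(34, 17)
obs 9: x=5 → posterior Gamma(39, 18)
obs 10: x=6 → posterior Gamma(45, 19)
obs 11: x=1 → posterior Gamma(46, 20)
obs 12: x=5 → posterior Gamma(51, 21)
obs 13: x=6 → posterior Gamma(57, 22)

k = 4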